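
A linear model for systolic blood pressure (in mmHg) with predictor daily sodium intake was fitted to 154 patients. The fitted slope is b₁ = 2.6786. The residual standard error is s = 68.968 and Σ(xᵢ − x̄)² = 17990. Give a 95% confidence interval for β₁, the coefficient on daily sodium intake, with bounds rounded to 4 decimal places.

SE(b₁) = s/√Sₓₓ = 68.968/√17990 = 0.5142.
df = n − 2 = 152.
t* = t_{0.025, 152} = 1.975694.
Margin = t* × SE = 1.975694 × 0.5142 = 1.015902.
CI: 2.6786 ± 1.015902 → (1.6627, 3.6945).
With 95% confidence, each one-unit increase in daily sodium intake is associated with a change of between 1.6627 and 3.6945 mmHg in systolic blood pressure.

(1.6627, 3.6945)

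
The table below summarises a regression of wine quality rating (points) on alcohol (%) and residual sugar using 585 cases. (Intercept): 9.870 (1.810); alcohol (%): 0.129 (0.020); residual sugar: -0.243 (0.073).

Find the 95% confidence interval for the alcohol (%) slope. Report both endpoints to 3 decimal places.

(0.090, 0.168)

Read off: b = 0.129, SE = 0.020 for alcohol (%).
df = n − k − 1 = 585 − 2 − 1 = 582.
t* = t_{0.025, 582} = 1.964048.
Margin = t* × SE = 1.964048 × 0.020 = 0.03928.
CI: 0.129 ± 0.03928 → (0.090, 0.168).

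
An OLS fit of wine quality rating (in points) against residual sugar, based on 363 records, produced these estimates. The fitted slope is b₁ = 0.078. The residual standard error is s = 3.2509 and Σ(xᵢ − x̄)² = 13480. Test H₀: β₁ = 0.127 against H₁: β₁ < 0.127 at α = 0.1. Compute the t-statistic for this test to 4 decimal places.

SE(b₁) = s/√Sₓₓ = 3.2509/√13480 = 0.028.
t = (0.078 − 0.127) / 0.028 = -1.7500.
df = n − 2 = 361.
One-sided p ≈ 0.0405, which is < 0.1, so reject H₀.
There is evidence that the true slope on residual sugar is below 0.127 points per unit.

t = -1.7500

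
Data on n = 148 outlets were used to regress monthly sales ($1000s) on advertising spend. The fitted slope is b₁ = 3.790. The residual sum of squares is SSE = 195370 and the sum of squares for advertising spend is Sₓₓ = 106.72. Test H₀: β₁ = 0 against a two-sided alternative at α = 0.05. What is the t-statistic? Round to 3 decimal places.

MSE = SSE/(n − 2) = 195370/146 = 1338.15.
SE(b₁) = √(MSE/Sₓₓ) = √(1338.15/106.72) = 3.54103.
t = 3.790 / 3.54103 = 1.070.
df = n − 2 = 146.
Two-sided p ≈ 0.2862, which is ≥ 0.05, so fail to reject H₀.
The data do not give significant evidence of an association between advertising spend and monthly sales.

t = 1.070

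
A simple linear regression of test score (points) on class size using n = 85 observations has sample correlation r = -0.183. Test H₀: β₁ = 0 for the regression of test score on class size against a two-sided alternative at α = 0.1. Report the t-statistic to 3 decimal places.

t = r·√(n − 2)/√(1 − r²) = -0.183·√83/√0.966511 = -1.696.
df = n − 2 = 83.
Two-sided p ≈ 0.0937, which is < 0.1, so reject H₀.
There is evidence of a linear association between class size and test score.

t = -1.696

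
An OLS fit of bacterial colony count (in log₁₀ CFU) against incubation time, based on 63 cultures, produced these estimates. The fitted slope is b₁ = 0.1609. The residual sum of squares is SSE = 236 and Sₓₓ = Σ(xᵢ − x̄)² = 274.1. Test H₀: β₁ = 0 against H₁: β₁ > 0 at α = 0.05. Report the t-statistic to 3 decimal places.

MSE = SSE/(n − 2) = 236/61 = 3.86885.
SE(b₁) = √(MSE/Sₓₓ) = √(3.86885/274.1) = 0.118806.
t = 0.1609 / 0.118806 = 1.354.
df = n − 2 = 61.
One-sided p ≈ 0.0903, which is ≥ 0.05, so fail to reject H₀.
The data do not give significant evidence that the true slope on incubation time is positive.

t = 1.354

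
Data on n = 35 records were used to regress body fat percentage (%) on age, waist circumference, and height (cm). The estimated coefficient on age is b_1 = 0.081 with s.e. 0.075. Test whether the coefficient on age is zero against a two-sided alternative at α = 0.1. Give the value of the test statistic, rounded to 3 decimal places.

H₀: β₁ = 0 vs H₁: β₁ ≠ 0.
t = (b_1 − β₁⁰)/SE = 0.081 / 0.075 = 1.080.
df = n − k − 1 = 35 − 3 − 1 = 31.
Two-sided p ≈ 0.2885, which is ≥ 0.1, so fail to reject H₀.
The data do not give significant evidence of an association between age and body fat percentage, after adjusting for the other predictors.

t = 1.080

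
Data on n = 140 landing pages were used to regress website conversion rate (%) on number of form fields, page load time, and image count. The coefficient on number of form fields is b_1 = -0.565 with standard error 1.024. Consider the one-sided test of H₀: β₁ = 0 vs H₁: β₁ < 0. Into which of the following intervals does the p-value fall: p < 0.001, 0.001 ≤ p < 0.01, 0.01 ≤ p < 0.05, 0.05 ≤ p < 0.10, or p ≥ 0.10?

t = -0.565 / 1.024 = -0.552.
df = n − k − 1 = 140 − 3 − 1 = 136.
One-sided p = P(T_{136} < t) ≈ 0.2910.
So p ≥ 0.10.

p ≥ 0.10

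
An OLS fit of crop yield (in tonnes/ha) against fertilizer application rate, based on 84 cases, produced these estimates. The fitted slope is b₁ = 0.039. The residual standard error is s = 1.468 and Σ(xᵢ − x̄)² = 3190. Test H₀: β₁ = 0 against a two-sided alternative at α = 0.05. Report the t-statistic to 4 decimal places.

t = 1.5005

SE(b₁) = s/√Sₓₓ = 1.468/√3190 = 0.0259915.
t = 0.039 / 0.0259915 = 1.5005.
df = n − 2 = 82.
Two-sided p ≈ 0.1373, which is ≥ 0.05, so fail to reject H₀.
The data do not give significant evidence of an association between fertilizer application rate and crop yield.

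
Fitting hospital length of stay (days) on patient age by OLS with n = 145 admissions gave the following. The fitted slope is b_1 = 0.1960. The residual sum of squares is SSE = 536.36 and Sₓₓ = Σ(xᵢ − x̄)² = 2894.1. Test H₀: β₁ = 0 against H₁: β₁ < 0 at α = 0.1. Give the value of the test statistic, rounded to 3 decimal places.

MSE = SSE/(n − 2) = 536.36/143 = 3.75077.
SE(b_1) = √(MSE/Sₓₓ) = √(3.75077/2894.1) = 0.0360001.
t = 0.1960 / 0.0360001 = 5.444.
df = n − 2 = 143.
One-sided p ≈ 1.0000, which is ≥ 0.1, so fail to reject H₀.
The data do not give significant evidence that the true slope on patient age is negative.

t = 5.444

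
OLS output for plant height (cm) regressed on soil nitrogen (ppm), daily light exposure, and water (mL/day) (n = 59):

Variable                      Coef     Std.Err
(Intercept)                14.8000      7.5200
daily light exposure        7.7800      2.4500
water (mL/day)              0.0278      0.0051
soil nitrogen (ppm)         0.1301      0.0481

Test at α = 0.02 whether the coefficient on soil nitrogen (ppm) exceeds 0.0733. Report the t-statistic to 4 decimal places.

Read off: b = 0.1301, SE = 0.0481 for soil nitrogen (ppm).
H₀: β₁ = 0.0733 vs H₁: β₁ > 0.0733.
t = (0.1301 − 0.0733) / 0.0481 = 1.1809.
df = n − k − 1 = 59 − 3 − 1 = 55.
One-sided p ≈ 0.1214, which is ≥ 0.02, so fail to reject H₀.
The data do not give significant evidence that the true slope on soil nitrogen (ppm) exceeds 0.0733 cm per unit, holding the other predictors fixed.

t = 1.1809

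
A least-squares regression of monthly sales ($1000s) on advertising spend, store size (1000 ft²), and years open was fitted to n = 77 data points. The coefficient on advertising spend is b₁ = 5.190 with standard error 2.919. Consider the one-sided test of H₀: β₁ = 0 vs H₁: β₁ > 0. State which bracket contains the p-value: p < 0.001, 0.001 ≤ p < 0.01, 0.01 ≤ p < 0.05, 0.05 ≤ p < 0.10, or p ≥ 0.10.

t = 5.190 / 2.919 = 1.778.
df = n − k − 1 = 77 − 3 − 1 = 73.
One-sided p = P(T_{73} > t) ≈ 0.0398.
So 0.01 ≤ p < 0.05.

0.01 ≤ p < 0.05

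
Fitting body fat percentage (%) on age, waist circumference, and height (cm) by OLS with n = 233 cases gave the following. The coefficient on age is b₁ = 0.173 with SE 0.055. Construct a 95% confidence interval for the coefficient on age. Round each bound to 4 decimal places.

df = n − k − 1 = 233 − 3 − 1 = 229.
t* = t_{0.025, 229} = 1.970377.
Margin = t* × SE = 1.970377 × 0.055 = 0.108371.
CI: 0.173 ± 0.108371 → (0.0646, 0.2814).
With 95% confidence, each one-unit increase in age is associated with a change of between 0.0646 and 0.2814 % in body fat percentage, holding the other predictors fixed.

(0.0646, 0.2814)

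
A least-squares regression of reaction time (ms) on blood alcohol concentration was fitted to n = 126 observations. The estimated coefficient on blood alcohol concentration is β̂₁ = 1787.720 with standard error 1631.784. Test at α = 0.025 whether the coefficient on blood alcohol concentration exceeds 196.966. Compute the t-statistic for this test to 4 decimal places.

H₀: β₁ = 196.966 vs H₁: β₁ > 196.966.
t = (β̂₁ − β₁⁰)/SE = (1787.720 − 196.966) / 1631.784 = 0.9749.
df = n − 2 = 126 − 2 = 124.
One-sided p ≈ 0.1658, which is ≥ 0.025, so fail to reject H₀.
The data do not give significant evidence that the true slope on blood alcohol concentration exceeds 196.966 ms per unit.

t = 0.9749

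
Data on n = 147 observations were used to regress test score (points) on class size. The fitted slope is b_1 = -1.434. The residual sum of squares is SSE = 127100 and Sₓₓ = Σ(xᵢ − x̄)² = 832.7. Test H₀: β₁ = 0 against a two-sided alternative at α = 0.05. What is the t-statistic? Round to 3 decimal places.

MSE = SSE/(n − 2) = 127100/145 = 876.552.
SE(b_1) = √(MSE/Sₓₓ) = √(876.552/832.7) = 1.02599.
t = -1.434 / 1.02599 = -1.398.
df = n − 2 = 145.
Two-sided p ≈ 0.1643, which is ≥ 0.05, so fail to reject H₀.
The data do not give significant evidence of an association between class size and test score.

t = -1.398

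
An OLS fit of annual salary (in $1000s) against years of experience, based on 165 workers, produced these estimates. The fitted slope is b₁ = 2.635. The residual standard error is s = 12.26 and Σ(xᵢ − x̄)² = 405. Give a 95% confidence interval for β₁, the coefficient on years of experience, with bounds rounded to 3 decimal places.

(1.432, 3.838)

SE(b₁) = s/√Sₓₓ = 12.26/√405 = 0.609204.
df = n − 2 = 163.
t* = t_{0.025, 163} = 1.974625.
Margin = t* × SE = 1.974625 × 0.609204 = 1.20295.
CI: 2.635 ± 1.20295 → (1.432, 3.838).
With 95% confidence, each one-unit increase in years of experience is associated with a change of between 1.432 and 3.838 $1000s in annual salary.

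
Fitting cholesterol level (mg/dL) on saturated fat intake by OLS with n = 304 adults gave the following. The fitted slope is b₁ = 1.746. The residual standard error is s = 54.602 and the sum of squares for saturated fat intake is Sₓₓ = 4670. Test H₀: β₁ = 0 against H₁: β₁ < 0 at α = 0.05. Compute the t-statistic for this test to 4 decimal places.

t = 2.1852

SE(b₁) = s/√Sₓₓ = 54.602/√4670 = 0.799006.
t = 1.746 / 0.799006 = 2.1852.
df = n − 2 = 302.
One-sided p ≈ 0.9852, which is ≥ 0.05, so fail to reject H₀.
The data do not give significant evidence that the true slope on saturated fat intake is negative.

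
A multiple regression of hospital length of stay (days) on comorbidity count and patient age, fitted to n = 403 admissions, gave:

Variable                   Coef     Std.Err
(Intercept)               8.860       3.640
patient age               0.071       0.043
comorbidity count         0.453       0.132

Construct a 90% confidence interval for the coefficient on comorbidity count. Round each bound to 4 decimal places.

Read off: b = 0.453, SE = 0.132 for comorbidity count.
df = n − k − 1 = 403 − 2 − 1 = 400.
t* = t_{0.05, 400} = 1.648672.
Margin = t* × SE = 1.648672 × 0.132 = 0.217625.
CI: 0.453 ± 0.217625 → (0.2354, 0.6706).

(0.2354, 0.6706)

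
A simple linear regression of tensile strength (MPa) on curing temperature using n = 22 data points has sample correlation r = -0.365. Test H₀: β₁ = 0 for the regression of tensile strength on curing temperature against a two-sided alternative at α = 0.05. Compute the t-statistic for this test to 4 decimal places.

t = r·√(n − 2)/√(1 − r²) = -0.365·√20/√0.866775 = -1.7533.
df = n − 2 = 20.
Two-sided p ≈ 0.0949, which is ≥ 0.05, so fail to reject H₀.
The data do not give significant evidence of a linear association between curing temperature and tensile strength.

t = -1.7533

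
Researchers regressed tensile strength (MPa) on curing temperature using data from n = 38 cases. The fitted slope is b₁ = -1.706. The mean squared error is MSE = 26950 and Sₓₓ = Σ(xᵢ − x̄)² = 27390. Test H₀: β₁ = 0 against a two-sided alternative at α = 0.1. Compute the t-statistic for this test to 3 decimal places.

t = -1.720

SE(b₁) = √(MSE/Sₓₓ) = √(26950/27390) = 0.991935.
t = -1.706 / 0.991935 = -1.720.
df = n − 2 = 36.
Two-sided p ≈ 0.0940, which is < 0.1, so reject H₀.
There is evidence that curing temperature is associated with tensile strength.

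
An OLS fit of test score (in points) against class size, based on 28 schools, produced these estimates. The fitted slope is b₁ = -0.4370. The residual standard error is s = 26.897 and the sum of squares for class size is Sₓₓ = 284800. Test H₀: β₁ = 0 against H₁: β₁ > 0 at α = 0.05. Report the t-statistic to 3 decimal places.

SE(b₁) = s/√Sₓₓ = 26.897/√284800 = 0.0504004.
t = -0.4370 / 0.0504004 = -8.671.
df = n − 2 = 26.
One-sided p ≈ 1.0000, which is ≥ 0.05, so fail to reject H₀.
The data do not give significant evidence that the true slope on class size is positive.

t = -8.671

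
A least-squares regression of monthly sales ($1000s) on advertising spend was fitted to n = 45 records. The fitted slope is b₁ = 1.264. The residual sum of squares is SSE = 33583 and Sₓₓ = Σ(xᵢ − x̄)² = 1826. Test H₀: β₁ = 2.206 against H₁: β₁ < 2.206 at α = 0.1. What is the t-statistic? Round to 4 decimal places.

t = -1.4404

MSE = SSE/(n − 2) = 33583/43 = 781.
SE(b₁) = √(MSE/Sₓₓ) = √(781/1826) = 0.653996.
t = (1.264 − 2.206) / 0.653996 = -1.4404.
df = n − 2 = 43.
One-sided p ≈ 0.0785, which is < 0.1, so reject H₀.
There is evidence that the true slope on advertising spend is below 2.206 $1000s per unit.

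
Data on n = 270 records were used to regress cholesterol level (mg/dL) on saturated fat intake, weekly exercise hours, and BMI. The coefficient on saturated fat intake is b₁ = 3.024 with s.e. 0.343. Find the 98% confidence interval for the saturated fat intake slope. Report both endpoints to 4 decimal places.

df = n − k − 1 = 270 − 3 − 1 = 266.
t* = t_{0.01, 266} = 2.340448.
Margin = t* × SE = 2.340448 × 0.343 = 0.802774.
CI: 3.024 ± 0.802774 → (2.2212, 3.8268).
With 98% confidence, each one-unit increase in saturated fat intake is associated with a change of between 2.2212 and 3.8268 mg/dL in cholesterol level, holding the other predictors fixed.

(2.2212, 3.8268)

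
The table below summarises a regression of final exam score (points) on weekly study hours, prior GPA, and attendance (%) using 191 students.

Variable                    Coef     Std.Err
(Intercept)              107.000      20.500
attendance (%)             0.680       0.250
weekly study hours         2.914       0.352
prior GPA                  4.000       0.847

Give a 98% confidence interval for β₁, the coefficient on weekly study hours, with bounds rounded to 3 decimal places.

Read off: b = 2.914, SE = 0.352 for weekly study hours.
df = n − k − 1 = 191 − 3 − 1 = 187.
t* = t_{0.01, 187} = 2.346454.
Margin = t* × SE = 2.346454 × 0.352 = 0.82595.
CI: 2.914 ± 0.82595 → (2.088, 3.740).

(2.088, 3.740)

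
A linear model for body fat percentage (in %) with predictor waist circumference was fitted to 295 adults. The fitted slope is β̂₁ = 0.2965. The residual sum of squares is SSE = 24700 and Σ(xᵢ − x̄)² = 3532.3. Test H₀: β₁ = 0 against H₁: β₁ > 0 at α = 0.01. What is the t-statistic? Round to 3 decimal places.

MSE = SSE/(n − 2) = 24700/293 = 84.3003.
SE(β̂₁) = √(MSE/Sₓₓ) = √(84.3003/3532.3) = 0.154485.
t = 0.2965 / 0.154485 = 1.919.
df = n − 2 = 293.
One-sided p ≈ 0.0280, which is ≥ 0.01, so fail to reject H₀.
The data do not give significant evidence that the true slope on waist circumference is positive.

t = 1.919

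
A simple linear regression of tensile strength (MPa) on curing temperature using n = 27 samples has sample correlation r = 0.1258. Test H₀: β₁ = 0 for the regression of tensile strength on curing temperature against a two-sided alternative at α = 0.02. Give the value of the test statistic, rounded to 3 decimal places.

t = r·√(n − 2)/√(1 − r²) = 0.1258·√25/√0.984174 = 0.634.
df = n − 2 = 25.
Two-sided p ≈ 0.5318, which is ≥ 0.02, so fail to reject H₀.
The data do not give significant evidence of a linear association between curing temperature and tensile strength.

t = 0.634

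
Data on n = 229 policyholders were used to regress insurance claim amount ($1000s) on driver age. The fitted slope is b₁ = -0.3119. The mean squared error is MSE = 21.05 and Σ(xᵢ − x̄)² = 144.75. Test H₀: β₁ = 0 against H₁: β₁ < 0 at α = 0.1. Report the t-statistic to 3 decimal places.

t = -0.818

SE(b₁) = √(MSE/Sₓₓ) = √(21.05/144.75) = 0.381344.
t = -0.3119 / 0.381344 = -0.818.
df = n − 2 = 227.
One-sided p ≈ 0.2071, which is ≥ 0.1, so fail to reject H₀.
The data do not give significant evidence that the true slope on driver age is negative.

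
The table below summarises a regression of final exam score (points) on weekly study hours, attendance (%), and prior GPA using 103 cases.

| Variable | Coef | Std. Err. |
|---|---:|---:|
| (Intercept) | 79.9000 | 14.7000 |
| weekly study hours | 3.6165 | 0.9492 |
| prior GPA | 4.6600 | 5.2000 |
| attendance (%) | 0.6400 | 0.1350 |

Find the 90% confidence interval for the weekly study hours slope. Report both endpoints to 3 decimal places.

Read off: b = 3.6165, SE = 0.9492 for weekly study hours.
df = n − k − 1 = 103 − 3 − 1 = 99.
t* = t_{0.05, 99} = 1.660391.
Margin = t* × SE = 1.660391 × 0.9492 = 1.57604.
CI: 3.6165 ± 1.57604 → (2.040, 5.193).

(2.040, 5.193)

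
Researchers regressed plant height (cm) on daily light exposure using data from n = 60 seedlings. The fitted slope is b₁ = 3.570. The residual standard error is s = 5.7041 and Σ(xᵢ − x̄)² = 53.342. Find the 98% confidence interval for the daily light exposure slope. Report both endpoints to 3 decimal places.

(1.702, 5.438)

SE(b₁) = s/√Sₓₓ = 5.7041/√53.342 = 0.781003.
df = n − 2 = 58.
t* = t_{0.01, 58} = 2.392377.
Margin = t* × SE = 2.392377 × 0.781003 = 1.86845.
CI: 3.570 ± 1.86845 → (1.702, 5.438).
With 98% confidence, each one-unit increase in daily light exposure is associated with a change of between 1.702 and 5.438 cm in plant height.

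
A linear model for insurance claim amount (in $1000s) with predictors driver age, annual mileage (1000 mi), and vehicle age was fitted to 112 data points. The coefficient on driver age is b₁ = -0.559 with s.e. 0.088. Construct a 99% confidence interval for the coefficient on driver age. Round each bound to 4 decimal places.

(-0.7897, -0.3283)

df = n − k − 1 = 112 − 3 − 1 = 108.
t* = t_{0.005, 108} = 2.62212.
Margin = t* × SE = 2.62212 × 0.088 = 0.230747.
CI: -0.559 ± 0.230747 → (-0.7897, -0.3283).
With 99% confidence, each one-unit increase in driver age is associated with a change of between -0.7897 and -0.3283 $1000s in insurance claim amount, holding the other predictors fixed.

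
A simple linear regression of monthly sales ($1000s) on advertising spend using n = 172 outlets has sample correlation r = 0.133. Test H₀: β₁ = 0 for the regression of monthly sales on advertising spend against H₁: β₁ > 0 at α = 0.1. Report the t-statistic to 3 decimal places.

t = 1.750

t = r·√(n − 2)/√(1 − r²) = 0.133·√170/√0.982311 = 1.750.
df = n − 2 = 170.
One-sided p ≈ 0.0410, which is < 0.1, so reject H₀.
There is evidence of a linear association between advertising spend and monthly sales.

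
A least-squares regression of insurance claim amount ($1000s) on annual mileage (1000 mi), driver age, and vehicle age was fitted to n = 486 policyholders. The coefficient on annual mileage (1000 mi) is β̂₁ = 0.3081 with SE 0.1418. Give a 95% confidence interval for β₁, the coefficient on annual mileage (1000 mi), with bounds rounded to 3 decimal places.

(0.029, 0.587)

df = n − k − 1 = 486 − 3 − 1 = 482.
t* = t_{0.025, 482} = 1.964898.
Margin = t* × SE = 1.964898 × 0.1418 = 0.27862.
CI: 0.3081 ± 0.27862 → (0.029, 0.587).
With 95% confidence, each one-unit increase in annual mileage (1000 mi) is associated with a change of between 0.029 and 0.587 $1000s in insurance claim amount, holding the other predictors fixed.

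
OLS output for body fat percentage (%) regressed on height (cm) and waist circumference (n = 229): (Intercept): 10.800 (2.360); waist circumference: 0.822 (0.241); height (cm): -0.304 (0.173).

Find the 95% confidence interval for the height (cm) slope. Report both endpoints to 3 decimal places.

Read off: b = -0.304, SE = 0.173 for height (cm).
df = n − k − 1 = 229 − 2 − 1 = 226.
t* = t_{0.025, 226} = 1.970516.
Margin = t* × SE = 1.970516 × 0.173 = 0.34090.
CI: -0.304 ± 0.34090 → (-0.645, 0.037).

(-0.645, 0.037)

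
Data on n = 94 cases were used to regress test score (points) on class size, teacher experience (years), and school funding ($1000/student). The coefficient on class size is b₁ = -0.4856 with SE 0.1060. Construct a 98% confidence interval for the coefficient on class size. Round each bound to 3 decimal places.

(-0.737, -0.235)

df = n − k − 1 = 94 − 3 − 1 = 90.
t* = t_{0.01, 90} = 2.368497.
Margin = t* × SE = 2.368497 × 0.1060 = 0.25106.
CI: -0.4856 ± 0.25106 → (-0.737, -0.235).
With 98% confidence, each one-unit increase in class size is associated with a change of between -0.737 and -0.235 points in test score, holding the other predictors fixed.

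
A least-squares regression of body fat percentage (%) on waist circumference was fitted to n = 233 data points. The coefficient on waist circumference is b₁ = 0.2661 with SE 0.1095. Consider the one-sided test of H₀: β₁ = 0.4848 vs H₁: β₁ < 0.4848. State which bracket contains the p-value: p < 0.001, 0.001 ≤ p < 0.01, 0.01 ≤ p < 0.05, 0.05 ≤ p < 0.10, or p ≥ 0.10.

0.01 ≤ p < 0.05

t = (0.2661 − 0.4848) / 0.1095 = -1.997.
df = n − 2 = 233 − 2 = 231.
One-sided p = P(T_{231} < t) ≈ 0.0235.
So 0.01 ≤ p < 0.05.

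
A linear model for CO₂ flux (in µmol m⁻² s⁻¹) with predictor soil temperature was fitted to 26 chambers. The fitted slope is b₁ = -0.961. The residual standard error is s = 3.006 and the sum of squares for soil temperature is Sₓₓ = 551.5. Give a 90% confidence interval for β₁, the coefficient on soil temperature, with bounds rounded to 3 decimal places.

(-1.180, -0.742)

SE(b₁) = s/√Sₓₓ = 3.006/√551.5 = 0.128002.
df = n − 2 = 24.
t* = t_{0.05, 24} = 1.710882.
Margin = t* × SE = 1.710882 × 0.128002 = 0.21900.
CI: -0.961 ± 0.21900 → (-1.180, -0.742).
With 90% confidence, each one-unit increase in soil temperature is associated with a change of between -1.180 and -0.742 µmol m⁻² s⁻¹ in CO₂ flux.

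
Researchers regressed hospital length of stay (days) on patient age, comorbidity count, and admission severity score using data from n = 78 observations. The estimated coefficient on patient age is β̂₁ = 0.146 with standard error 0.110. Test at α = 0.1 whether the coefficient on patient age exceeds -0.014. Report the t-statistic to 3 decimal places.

H₀: β₁ = -0.014 vs H₁: β₁ > -0.014.
t = (β̂₁ − β₁⁰)/SE = (0.146 − (-0.014)) / 0.110 = 1.455.
df = n − k − 1 = 78 − 3 − 1 = 74.
One-sided p ≈ 0.0750, which is < 0.1, so reject H₀.
There is evidence that the true slope on patient age exceeds -0.014 days per unit, holding the other predictors fixed.

t = 1.455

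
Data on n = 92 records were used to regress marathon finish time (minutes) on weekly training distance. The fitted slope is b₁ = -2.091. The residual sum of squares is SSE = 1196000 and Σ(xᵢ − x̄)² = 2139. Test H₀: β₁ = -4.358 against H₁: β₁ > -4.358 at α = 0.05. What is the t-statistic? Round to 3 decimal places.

MSE = SSE/(n − 2) = 1196000/90 = 13288.9.
SE(b₁) = √(MSE/Sₓₓ) = √(13288.9/2139) = 2.49252.
t = (-2.091 − (-4.358)) / 2.49252 = 0.910.
df = n − 2 = 90.
One-sided p ≈ 0.1828, which is ≥ 0.05, so fail to reject H₀.
The data do not give significant evidence that the true slope on weekly training distance exceeds -4.358 minutes per unit.

t = 0.910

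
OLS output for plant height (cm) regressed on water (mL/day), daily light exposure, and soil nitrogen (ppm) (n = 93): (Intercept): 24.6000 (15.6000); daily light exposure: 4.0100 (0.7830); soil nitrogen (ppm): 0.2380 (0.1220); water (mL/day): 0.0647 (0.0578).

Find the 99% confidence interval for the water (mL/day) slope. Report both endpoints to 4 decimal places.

(-0.0874, 0.2168)

Read off: b = 0.0647, SE = 0.0578 for water (mL/day).
df = n − k − 1 = 93 − 3 − 1 = 89.
t* = t_{0.005, 89} = 2.632204.
Margin = t* × SE = 2.632204 × 0.0578 = 0.152141.
CI: 0.0647 ± 0.152141 → (-0.0874, 0.2168).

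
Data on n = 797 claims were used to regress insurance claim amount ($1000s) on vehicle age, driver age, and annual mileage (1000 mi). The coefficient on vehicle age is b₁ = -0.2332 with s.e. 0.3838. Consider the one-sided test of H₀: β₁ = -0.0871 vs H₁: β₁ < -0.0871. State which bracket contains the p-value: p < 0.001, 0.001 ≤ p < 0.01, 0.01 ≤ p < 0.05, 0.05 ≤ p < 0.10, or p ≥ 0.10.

t = (-0.2332 − (-0.0871)) / 0.3838 = -0.381.
df = n − k − 1 = 797 − 3 − 1 = 793.
One-sided p = P(T_{793} < t) ≈ 0.3518.
So p ≥ 0.10.

p ≥ 0.10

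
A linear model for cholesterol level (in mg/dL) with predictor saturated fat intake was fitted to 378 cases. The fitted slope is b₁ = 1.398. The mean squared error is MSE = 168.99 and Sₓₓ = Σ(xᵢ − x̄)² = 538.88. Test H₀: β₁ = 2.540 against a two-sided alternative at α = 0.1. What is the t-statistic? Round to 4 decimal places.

t = -2.0393

SE(b₁) = √(MSE/Sₓₓ) = √(168.99/538.88) = 0.559995.
t = (1.398 − 2.540) / 0.559995 = -2.0393.
df = n − 2 = 376.
Two-sided p ≈ 0.0421, which is < 0.1, so reject H₀.
There is evidence that the true slope on saturated fat intake differs from 2.540 mg/dL per unit.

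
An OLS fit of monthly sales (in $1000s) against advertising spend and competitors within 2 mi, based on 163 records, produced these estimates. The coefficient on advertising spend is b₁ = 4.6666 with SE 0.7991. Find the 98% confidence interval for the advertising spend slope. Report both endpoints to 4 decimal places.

df = n − k − 1 = 163 − 2 − 1 = 160.
t* = t_{0.01, 160} = 2.34988.
Margin = t* × SE = 2.34988 × 0.7991 = 1.877789.
CI: 4.6666 ± 1.877789 → (2.7888, 6.5444).
With 98% confidence, each one-unit increase in advertising spend is associated with a change of between 2.7888 and 6.5444 $1000s in monthly sales, holding the other predictors fixed.

(2.7888, 6.5444)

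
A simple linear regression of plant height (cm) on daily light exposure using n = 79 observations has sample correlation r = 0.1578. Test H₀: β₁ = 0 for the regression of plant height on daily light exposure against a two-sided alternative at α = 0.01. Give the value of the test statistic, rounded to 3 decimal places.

t = r·√(n − 2)/√(1 − r²) = 0.1578·√77/√0.975099 = 1.402.
df = n − 2 = 77.
Two-sided p ≈ 0.1649, which is ≥ 0.01, so fail to reject H₀.
The data do not give significant evidence of a linear association between daily light exposure and plant height.

t = 1.402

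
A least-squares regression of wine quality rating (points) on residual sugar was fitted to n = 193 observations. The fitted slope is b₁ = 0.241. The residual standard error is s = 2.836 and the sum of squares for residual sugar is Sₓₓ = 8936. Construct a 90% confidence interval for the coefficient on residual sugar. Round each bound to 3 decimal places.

SE(b₁) = s/√Sₓₓ = 2.836/√8936 = 0.0300009.
df = n − 2 = 191.
t* = t_{0.05, 191} = 1.652871.
Margin = t* × SE = 1.652871 × 0.0300009 = 0.04959.
CI: 0.241 ± 0.04959 → (0.191, 0.291).
With 90% confidence, each one-unit increase in residual sugar is associated with a change of between 0.191 and 0.291 points in wine quality rating.

(0.191, 0.291)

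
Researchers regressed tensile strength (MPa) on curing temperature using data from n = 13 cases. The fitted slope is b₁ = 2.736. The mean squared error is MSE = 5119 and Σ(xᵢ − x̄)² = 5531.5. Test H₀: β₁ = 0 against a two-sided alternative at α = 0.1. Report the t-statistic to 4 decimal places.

t = 2.8441

SE(b₁) = √(MSE/Sₓₓ) = √(5119/5531.5) = 0.961991.
t = 2.736 / 0.961991 = 2.8441.
df = n − 2 = 11.
Two-sided p ≈ 0.0160, which is < 0.1, so reject H₀.
There is evidence that curing temperature is associated with tensile strength.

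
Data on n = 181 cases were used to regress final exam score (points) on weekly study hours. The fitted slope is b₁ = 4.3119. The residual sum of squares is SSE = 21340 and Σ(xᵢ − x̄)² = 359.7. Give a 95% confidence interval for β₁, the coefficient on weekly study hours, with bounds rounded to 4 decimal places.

(3.1759, 5.4479)

MSE = SSE/(n − 2) = 21340/179 = 119.218.
SE(b₁) = √(MSE/Sₓₓ) = √(119.218/359.7) = 0.575706.
df = n − 2 = 179.
t* = t_{0.025, 179} = 1.973305.
Margin = t* × SE = 1.973305 × 0.575706 = 1.136043.
CI: 4.3119 ± 1.136043 → (3.1759, 5.4479).
With 95% confidence, each one-unit increase in weekly study hours is associated with a change of between 3.1759 and 5.4479 points in final exam score.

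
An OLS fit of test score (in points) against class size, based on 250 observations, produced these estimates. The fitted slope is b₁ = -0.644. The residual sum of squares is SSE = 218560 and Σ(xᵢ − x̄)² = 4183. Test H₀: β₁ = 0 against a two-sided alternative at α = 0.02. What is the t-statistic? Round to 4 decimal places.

t = -1.4030

MSE = SSE/(n − 2) = 218560/248 = 881.29.
SE(b₁) = √(MSE/Sₓₓ) = √(881.29/4183) = 0.459003.
t = -0.644 / 0.459003 = -1.4030.
df = n − 2 = 248.
Two-sided p ≈ 0.1619, which is ≥ 0.02, so fail to reject H₀.
The data do not give significant evidence of an association between class size and test score.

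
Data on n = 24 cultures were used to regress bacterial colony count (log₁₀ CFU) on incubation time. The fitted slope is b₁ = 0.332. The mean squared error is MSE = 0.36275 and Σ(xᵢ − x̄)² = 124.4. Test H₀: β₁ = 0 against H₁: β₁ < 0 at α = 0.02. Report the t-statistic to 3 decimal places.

t = 6.148

SE(b₁) = √(MSE/Sₓₓ) = √(0.36275/124.4) = 0.054.
t = 0.332 / 0.054 = 6.148.
df = n − 2 = 22.
One-sided p ≈ 1.0000, which is ≥ 0.02, so fail to reject H₀.
The data do not give significant evidence that the true slope on incubation time is negative.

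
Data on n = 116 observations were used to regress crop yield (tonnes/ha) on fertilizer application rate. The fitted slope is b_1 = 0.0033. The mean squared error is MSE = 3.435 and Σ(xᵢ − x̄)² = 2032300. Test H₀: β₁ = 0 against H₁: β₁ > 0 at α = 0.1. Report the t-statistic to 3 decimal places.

t = 2.538

SE(b_1) = √(MSE/Sₓₓ) = √(3.435/2032300) = 0.00130008.
t = 0.0033 / 0.00130008 = 2.538.
df = n − 2 = 114.
One-sided p ≈ 0.0062, which is < 0.1, so reject H₀.
There is evidence that the true slope on fertilizer application rate is positive.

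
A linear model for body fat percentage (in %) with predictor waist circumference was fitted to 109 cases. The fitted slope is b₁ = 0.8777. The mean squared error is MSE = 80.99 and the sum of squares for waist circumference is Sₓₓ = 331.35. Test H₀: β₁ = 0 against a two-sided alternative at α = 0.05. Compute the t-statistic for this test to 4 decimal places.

t = 1.7753

SE(b₁) = √(MSE/Sₓₓ) = √(80.99/331.35) = 0.494393.
t = 0.8777 / 0.494393 = 1.7753.
df = n − 2 = 107.
Two-sided p ≈ 0.0787, which is ≥ 0.05, so fail to reject H₀.
The data do not give significant evidence of an association between waist circumference and body fat percentage.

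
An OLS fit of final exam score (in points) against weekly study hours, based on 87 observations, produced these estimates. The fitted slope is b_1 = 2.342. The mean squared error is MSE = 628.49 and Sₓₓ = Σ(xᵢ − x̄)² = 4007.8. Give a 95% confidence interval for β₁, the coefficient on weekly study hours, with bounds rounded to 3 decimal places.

(1.555, 3.129)

SE(b_1) = √(MSE/Sₓₓ) = √(628.49/4007.8) = 0.396001.
df = n − 2 = 85.
t* = t_{0.025, 85} = 1.988268.
Margin = t* × SE = 1.988268 × 0.396001 = 0.78736.
CI: 2.342 ± 0.78736 → (1.555, 3.129).
With 95% confidence, each one-unit increase in weekly study hours is associated with a change of between 1.555 and 3.129 points in final exam score.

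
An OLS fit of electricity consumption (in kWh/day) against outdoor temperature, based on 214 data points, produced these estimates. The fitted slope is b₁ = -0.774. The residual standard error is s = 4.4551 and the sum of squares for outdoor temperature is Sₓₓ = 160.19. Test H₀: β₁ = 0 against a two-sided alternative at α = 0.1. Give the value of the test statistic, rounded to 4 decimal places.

t = -2.1989

SE(b₁) = s/√Sₓₓ = 4.4551/√160.19 = 0.351998.
t = -0.774 / 0.351998 = -2.1989.
df = n − 2 = 212.
Two-sided p ≈ 0.0290, which is < 0.1, so reject H₀.
There is evidence that outdoor temperature is associated with electricity consumption.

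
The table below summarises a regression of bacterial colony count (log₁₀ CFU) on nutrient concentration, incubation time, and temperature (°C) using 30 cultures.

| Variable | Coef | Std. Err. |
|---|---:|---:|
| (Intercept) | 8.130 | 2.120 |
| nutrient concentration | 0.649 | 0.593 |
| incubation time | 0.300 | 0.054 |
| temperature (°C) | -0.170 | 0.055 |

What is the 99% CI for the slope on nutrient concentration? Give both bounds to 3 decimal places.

(-0.999, 2.297)

Read off: b = 0.649, SE = 0.593 for nutrient concentration.
df = n − k − 1 = 30 − 3 − 1 = 26.
t* = t_{0.005, 26} = 2.778715.
Margin = t* × SE = 2.778715 × 0.593 = 1.64778.
CI: 0.649 ± 1.64778 → (-0.999, 2.297).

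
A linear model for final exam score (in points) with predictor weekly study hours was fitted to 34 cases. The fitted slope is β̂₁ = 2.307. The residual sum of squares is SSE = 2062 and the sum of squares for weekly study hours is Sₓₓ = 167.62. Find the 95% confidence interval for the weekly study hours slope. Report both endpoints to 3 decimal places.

MSE = SSE/(n − 2) = 2062/32 = 64.4375.
SE(β̂₁) = √(MSE/Sₓₓ) = √(64.4375/167.62) = 0.620021.
df = n − 2 = 32.
t* = t_{0.025, 32} = 2.036933.
Margin = t* × SE = 2.036933 × 0.620021 = 1.26294.
CI: 2.307 ± 1.26294 → (1.044, 3.570).
With 95% confidence, each one-unit increase in weekly study hours is associated with a change of between 1.044 and 3.570 points in final exam score.

(1.044, 3.570)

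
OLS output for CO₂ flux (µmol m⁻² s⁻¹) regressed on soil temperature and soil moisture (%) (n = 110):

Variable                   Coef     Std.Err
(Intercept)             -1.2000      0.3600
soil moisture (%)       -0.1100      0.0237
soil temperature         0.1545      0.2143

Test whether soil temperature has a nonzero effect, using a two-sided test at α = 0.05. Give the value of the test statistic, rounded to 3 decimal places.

t = 0.721

Read off: b = 0.1545, SE = 0.2143 for soil temperature.
H₀: β₁ = 0 vs H₁: β₁ ≠ 0.
t = 0.1545 / 0.2143 = 0.721.
df = n − k − 1 = 110 − 2 − 1 = 107.
Two-sided p ≈ 0.4725, which is ≥ 0.05, so fail to reject H₀.
The data do not give significant evidence of an association between soil temperature and CO₂ flux, after adjusting for the other predictors.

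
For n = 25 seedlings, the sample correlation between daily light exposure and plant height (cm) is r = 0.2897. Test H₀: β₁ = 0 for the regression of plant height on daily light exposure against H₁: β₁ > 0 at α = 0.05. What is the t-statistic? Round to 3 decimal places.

t = r·√(n − 2)/√(1 − r²) = 0.2897·√23/√0.916074 = 1.452.
df = n − 2 = 23.
One-sided p ≈ 0.0801, which is ≥ 0.05, so fail to reject H₀.
The data do not give significant evidence of a linear association between daily light exposure and plant height.

t = 1.452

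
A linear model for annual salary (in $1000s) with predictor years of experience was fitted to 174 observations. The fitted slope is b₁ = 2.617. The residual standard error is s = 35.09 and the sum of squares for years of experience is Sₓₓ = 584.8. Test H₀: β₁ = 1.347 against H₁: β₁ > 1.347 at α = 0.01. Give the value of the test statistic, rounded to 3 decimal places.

t = 0.875

SE(b₁) = s/√Sₓₓ = 35.09/√584.8 = 1.45104.
t = (2.617 − 1.347) / 1.45104 = 0.875.
df = n − 2 = 172.
One-sided p ≈ 0.1913, which is ≥ 0.01, so fail to reject H₀.
The data do not give significant evidence that the true slope on years of experience exceeds 1.347 $1000s per unit.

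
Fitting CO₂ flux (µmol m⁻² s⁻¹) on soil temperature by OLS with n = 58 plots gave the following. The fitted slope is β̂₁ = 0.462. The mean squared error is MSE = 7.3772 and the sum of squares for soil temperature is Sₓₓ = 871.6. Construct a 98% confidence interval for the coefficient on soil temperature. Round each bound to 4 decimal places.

(0.2417, 0.6823)

SE(β̂₁) = √(MSE/Sₓₓ) = √(7.3772/871.6) = 0.0919999.
df = n − 2 = 56.
t* = t_{0.01, 56} = 2.394801.
Margin = t* × SE = 2.394801 × 0.0919999 = 0.220321.
CI: 0.462 ± 0.220321 → (0.2417, 0.6823).
With 98% confidence, each one-unit increase in soil temperature is associated with a change of between 0.2417 and 0.6823 µmol m⁻² s⁻¹ in CO₂ flux.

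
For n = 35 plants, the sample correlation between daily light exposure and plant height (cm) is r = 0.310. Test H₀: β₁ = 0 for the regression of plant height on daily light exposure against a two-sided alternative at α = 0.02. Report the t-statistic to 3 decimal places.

t = r·√(n − 2)/√(1 − r²) = 0.310·√33/√0.9039 = 1.873.
df = n − 2 = 33.
Two-sided p ≈ 0.0699, which is ≥ 0.02, so fail to reject H₀.
The data do not give significant evidence of a linear association between daily light exposure and plant height.

t = 1.873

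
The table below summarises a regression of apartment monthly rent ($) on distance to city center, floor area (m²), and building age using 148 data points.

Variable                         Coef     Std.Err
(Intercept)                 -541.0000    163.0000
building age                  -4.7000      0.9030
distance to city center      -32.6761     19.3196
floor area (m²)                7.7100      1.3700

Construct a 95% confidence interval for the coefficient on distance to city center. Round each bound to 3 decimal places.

(-70.863, 5.511)

Read off: b = -32.6761, SE = 19.3196 for distance to city center.
df = n − k − 1 = 148 − 3 − 1 = 144.
t* = t_{0.025, 144} = 1.976575.
Margin = t* × SE = 1.976575 × 19.3196 = 38.18664.
CI: -32.6761 ± 38.18664 → (-70.863, 5.511).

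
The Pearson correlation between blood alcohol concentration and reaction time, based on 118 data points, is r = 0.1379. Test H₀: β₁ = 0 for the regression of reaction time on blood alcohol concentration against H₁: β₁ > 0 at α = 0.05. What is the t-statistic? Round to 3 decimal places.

t = r·√(n − 2)/√(1 − r²) = 0.1379·√116/√0.980984 = 1.500.
df = n − 2 = 116.
One-sided p ≈ 0.0682, which is ≥ 0.05, so fail to reject H₀.
The data do not give significant evidence of a linear association between blood alcohol concentration and reaction time.

t = 1.500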